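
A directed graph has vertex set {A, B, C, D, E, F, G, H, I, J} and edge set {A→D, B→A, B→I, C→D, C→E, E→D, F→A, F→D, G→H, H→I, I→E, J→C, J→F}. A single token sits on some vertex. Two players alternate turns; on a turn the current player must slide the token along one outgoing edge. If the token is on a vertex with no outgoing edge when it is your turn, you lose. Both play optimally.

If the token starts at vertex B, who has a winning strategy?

The first player wins.

Use the standard recursion: the mover loses at a terminal position; elsewhere, the mover wins exactly when some move hands the opponent an L position.
Every edge goes from a vertex to one that appears earlier in the order D, E, A, F, I, B, C, J, H, G, so processing vertices in that order labels each vertex after all of its successors.
D: no outgoing edge → L
E: reaches L-position D → W
A: reaches L-position D → W
F: reaches L-position D → W
I: only reaches E(W), which is W → L
B: reaches L-position I → W
C: reaches L-position D → W
J: only reaches C(W), F(W), all W → L
H: reaches L-position I → W
G: only reaches H(W), which is W → L
The starting position B is W: the player to move should move to I, handing over an L position.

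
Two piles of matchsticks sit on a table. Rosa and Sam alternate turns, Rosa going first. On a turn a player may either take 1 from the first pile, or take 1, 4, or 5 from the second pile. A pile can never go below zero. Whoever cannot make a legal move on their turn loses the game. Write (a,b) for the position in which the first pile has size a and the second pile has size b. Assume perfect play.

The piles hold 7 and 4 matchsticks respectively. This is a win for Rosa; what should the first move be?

Move to (7,3).

Use the standard recursion: the mover loses at a terminal position; elsewhere, the mover wins exactly when some move hands the opponent an L position.
No move ever increases a pile, so every position that can arise here has a ≤ 7 and b ≤ 4; it is enough to label the cells with 0 ≤ a ≤ 7 and 0 ≤ b ≤ 4.
Every move lowers a or b (never raises either), so fill the grid row by row in increasing a, and left to right within a row: each cell's successors are then already labelled.
      b=0  b=1  b=2  b=3  b=4
a=0:    L    W    L    W    W
a=1:    W    L    W    L    W
a=2:    L    W    L    W    W
a=3:    W    L    W    L    W
a=4:    L    W    L    W    W
a=5:    W    L    W    L    W
a=6:    L    W    L    W    W
a=7:    W    L    W    L    W
Cells with no legal move (terminal, hence L): (0,0).
The remaining L cells, each justified by listing all of its moves:
(0,2): L (sole option (0,1)(W) is W)
(1,1): L (options (0,1)(W), (1,0)(W) are all W)
(1,3): L (options (0,3)(W), (1,2)(W) are all W)
(2,0): L (sole option (1,0)(W) is W)
(2,2): L (options (1,2)(W), (2,1)(W) are all W)
(3,1): L (options (2,1)(W), (3,0)(W) are all W)
(3,3): L (options (2,3)(W), (3,2)(W) are all W)
(4,0): L (sole option (3,0)(W) is W)
(4,2): L (options (3,2)(W), (4,1)(W) are all W)
(5,1): L (options (4,1)(W), (5,0)(W) are all W)
(5,3): L (options (4,3)(W), (5,2)(W) are all W)
(6,0): L (sole option (5,0)(W) is W)
(6,2): L (options (5,2)(W), (6,1)(W) are all W)
(7,1): L (options (6,1)(W), (7,0)(W) are all W)
(7,3): L (options (6,3)(W), (7,2)(W) are all W)
Every other cell has at least one move into one of the L cells above, so it is W.
From (7,4), the L positions reachable in one move are: (7,3).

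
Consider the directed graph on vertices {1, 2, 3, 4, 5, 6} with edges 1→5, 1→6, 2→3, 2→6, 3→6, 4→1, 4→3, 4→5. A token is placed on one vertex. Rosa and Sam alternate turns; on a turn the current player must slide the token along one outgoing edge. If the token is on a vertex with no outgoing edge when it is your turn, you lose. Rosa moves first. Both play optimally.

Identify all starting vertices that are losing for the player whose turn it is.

5, 6

Classify positions by backward induction: terminal positions (no move available) are L. From any other position, the mover wins iff some move reaches an L.
Every edge goes from a vertex to one that appears earlier in the order 5, 6, 3, 1, 4, 2, so processing vertices in that order labels each vertex after all of its successors.
5: no outgoing edge → L
6: no outgoing edge → L
3: →6(L), so W
1: →6(L), so W
4: →5(L), so W
2: →6(L), so W
The losing starting vertices are exactly the entries labelled L in this table (2 of them).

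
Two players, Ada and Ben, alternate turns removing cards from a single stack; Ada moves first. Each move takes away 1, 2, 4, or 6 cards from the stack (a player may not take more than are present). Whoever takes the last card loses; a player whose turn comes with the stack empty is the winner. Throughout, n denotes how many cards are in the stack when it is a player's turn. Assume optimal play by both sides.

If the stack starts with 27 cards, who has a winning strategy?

Ada wins.

Label each position W (a win for the player to move) or L (a loss). A position with no legal move is W; any other position is W exactly when some move reaches an L, and L when every move reaches a W.
n=0: no move; the opponent has just taken the last card and therefore loses → W
n=1: the only move is to 0(W), a W ⇒ L
n=2: can move to 1, which is L ⇒ W
n=3: can move to 1, which is L ⇒ W
n=4: moves to 3(W), 2(W), 0(W); every one is W ⇒ L
n=5: can move to 4, which is L ⇒ W
n=6: can move to 4, which is L ⇒ W
n=7: can move to 1, which is L ⇒ W
n=8: can move to 4, which is L ⇒ W
n=9: moves to 8(W), 7(W), 5(W), 3(W); every one is W ⇒ L
n=10: can move to 9, which is L ⇒ W
n=11: can move to 9, which is L ⇒ W
n=12: moves to 11(W), 10(W), 8(W), 6(W); every one is W ⇒ L
n=13: can move to 12, which is L ⇒ W
n=14: can move to 12, which is L ⇒ W
n=15: can move to 9, which is L ⇒ W
n=16: can move to 12, which is L ⇒ W
n=17: moves to 16(W), 15(W), 13(W), 11(W); every one is W ⇒ L
n=18: can move to 17, which is L ⇒ W
n=19: can move to 17, which is L ⇒ W
n=20: moves to 19(W), 18(W), 16(W), 14(W); every one is W ⇒ L
n=21: can move to 20, which is L ⇒ W
n=22: can move to 20, which is L ⇒ W
n=23: can move to 17, which is L ⇒ W
n=24: can move to 20, which is L ⇒ W
n=25: moves to 24(W), 23(W), 21(W), 19(W); every one is W ⇒ L
n=26: can move to 25, which is L ⇒ W
n=27: can move to 25, which is L ⇒ W
The starting position 27 is W: Ada should remove 2, leaving 25, handing over an L position.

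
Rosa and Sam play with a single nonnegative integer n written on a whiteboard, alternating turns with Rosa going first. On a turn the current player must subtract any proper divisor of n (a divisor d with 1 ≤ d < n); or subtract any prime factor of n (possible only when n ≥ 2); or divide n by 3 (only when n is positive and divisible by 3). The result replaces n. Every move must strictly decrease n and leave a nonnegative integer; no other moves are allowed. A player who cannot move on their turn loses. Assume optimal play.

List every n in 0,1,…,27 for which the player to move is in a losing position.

Label each position W (a win for the player to move) or L (a loss). A position with no legal move is L; any other position is W exactly when some move reaches an L, and L when every move reaches a W.
n=0: no move → L
n=1: no move → L
n=2: W (go to 0, an L position)
n=3: W (go to 0, an L position)
n=4: L (options 2(W), 3(W) are all W)
n=5: W (go to 0, an L position)
n=6: W (go to 4, an L position)
n=7: W (go to 0, an L position)
n=8: W (go to 4, an L position)
n=9: L (options 3(W), 6(W), 8(W) are all W)
n=10: W (go to 9, an L position)
n=11: W (go to 0, an L position)
n=12: W (go to 4, an L position)
n=13: W (go to 0, an L position)
n=14: L (options 7(W), 12(W), 13(W) are all W)
n=15: W (go to 14, an L position)
n=16: W (go to 14, an L position)
n=17: W (go to 0, an L position)
n=18: W (go to 9, an L position)
n=19: W (go to 0, an L position)
n=20: L (options 10(W), 15(W), 16(W), 18(W), 19(W) are all W)
n=21: W (go to 14, an L position)
n=22: W (go to 20, an L position)
n=23: W (go to 0, an L position)
n=24: W (go to 20, an L position)
n=25: W (go to 20, an L position)
n=26: L (options 13(W), 24(W), 25(W) are all W)
n=27: W (go to 9, an L position)
The losing starting values of n are exactly the entries labelled L in this table (7 of them).

0, 1, 4, 9, 14, 20, 26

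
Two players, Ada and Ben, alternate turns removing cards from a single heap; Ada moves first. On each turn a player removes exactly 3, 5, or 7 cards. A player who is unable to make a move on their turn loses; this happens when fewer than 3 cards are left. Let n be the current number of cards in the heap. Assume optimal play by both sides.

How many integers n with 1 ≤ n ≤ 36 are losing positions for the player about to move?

11

Positions with no move are L. A position that does have a move is losing for the player to move precisely when every available move leads to a winning position for the opponent. Fill in the labels:
n=0: no move → L
n=1: no move → L
n=2: no move → L
n=3: can move to 0, which is L ⇒ W
n=4: can move to 1, which is L ⇒ W
n=5: can move to 2, which is L ⇒ W
n=6: can move to 1, which is L ⇒ W
n=7: can move to 2, which is L ⇒ W
n=8: can move to 1, which is L ⇒ W
n=9: can move to 2, which is L ⇒ W
n=10: moves to 7(W), 5(W), 3(W); every one is W ⇒ L
n=11: moves to 8(W), 6(W), 4(W); every one is W ⇒ L
n=12: moves to 9(W), 7(W), 5(W); every one is W ⇒ L
n=13: can move to 10, which is L ⇒ W
n=14: can move to 11, which is L ⇒ W
n=15: can move to 12, which is L ⇒ W
n=16: can move to 11, which is L ⇒ W
n=17: can move to 12, which is L ⇒ W
n=18: can move to 11, which is L ⇒ W
n=19: can move to 12, which is L ⇒ W
n=20: moves to 17(W), 15(W), 13(W); every one is W ⇒ L
n=21: moves to 18(W), 16(W), 14(W); every one is W ⇒ L
n=22: moves to 19(W), 17(W), 15(W); every one is W ⇒ L
n=23: can move to 20, which is L ⇒ W
n=24: can move to 21, which is L ⇒ W
n=25: can move to 22, which is L ⇒ W
n=26: can move to 21, which is L ⇒ W
n=27: can move to 22, which is L ⇒ W
n=28: can move to 21, which is L ⇒ W
n=29: can move to 22, which is L ⇒ W
n=30: moves to 27(W), 25(W), 23(W); every one is W ⇒ L
n=31: moves to 28(W), 26(W), 24(W); every one is W ⇒ L
n=32: moves to 29(W), 27(W), 25(W); every one is W ⇒ L
n=33: can move to 30, which is L ⇒ W
n=34: can move to 31, which is L ⇒ W
n=35: can move to 32, which is L ⇒ W
n=36: can move to 31, which is L ⇒ W
L entries with 1 ≤ n ≤ 36 (n=0 is outside the asked range and is not counted): n = 1, 2, 10, 11, 12, 20, 21, 22, 30, 31, 32; that makes 11.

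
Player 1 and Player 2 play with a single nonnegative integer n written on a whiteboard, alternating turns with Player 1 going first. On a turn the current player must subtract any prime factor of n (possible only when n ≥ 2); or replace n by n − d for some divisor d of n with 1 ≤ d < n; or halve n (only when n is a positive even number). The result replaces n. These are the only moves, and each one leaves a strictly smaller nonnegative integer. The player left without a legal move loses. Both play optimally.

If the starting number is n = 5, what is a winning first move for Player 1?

Classify positions by backward induction: terminal positions (no move available) are L. From any other position, the mover wins iff some move reaches an L.
n=0: no move → L
n=1: no move → L
n=2: can move to 0, which is L ⇒ W
n=3: can move to 0, which is L ⇒ W
n=4: moves to 2(W), 3(W); every one is W ⇒ L
n=5: can move to 0, which is L ⇒ W
From 5, the L positions reachable in one move are: 0, 4. Any move reaching one of these is winning.

Move to 0.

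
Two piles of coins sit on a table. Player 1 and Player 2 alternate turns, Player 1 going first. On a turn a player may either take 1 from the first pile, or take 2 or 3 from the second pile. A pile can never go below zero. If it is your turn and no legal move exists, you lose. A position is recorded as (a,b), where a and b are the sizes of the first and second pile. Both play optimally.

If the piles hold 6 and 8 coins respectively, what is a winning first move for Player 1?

Move to (5,8).

Build the W/L table. Terminal = L. A non-terminal position is W if it has a move to some L; otherwise it is L.
No move ever increases a pile, so every position that can arise here has a ≤ 6 and b ≤ 8; it is enough to label the cells with 0 ≤ a ≤ 6 and 0 ≤ b ≤ 8.
Every move lowers a or b (never raises either), so fill the grid row by row in increasing a, and left to right within a row: each cell's successors are then already labelled.
      b=0  b=1  b=2  b=3  b=4  b=5  b=6  b=7  b=8
a=0:    L    L    W    W    W    L    L    W    W
a=1:    W    W    L    L    W    W    W    L    L
a=2:    L    L    W    W    W    L    L    W    W
a=3:    W    W    L    L    W    W    W    L    L
a=4:    L    L    W    W    W    L    L    W    W
a=5:    W    W    L    L    W    W    W    L    L
a=6:    L    L    W    W    W    L    L    W    W
Cells with no legal move (terminal, hence L): (0,0), (0,1).
The remaining L cells, each justified by listing all of its moves:
(0,5): →(0,3)(W), (0,2)(W) — all W, so L
(0,6): →(0,4)(W), (0,3)(W) — all W, so L
(1,2): →(0,2)(W), (1,0)(W) — all W, so L
(1,3): →(0,3)(W), (1,1)(W), (1,0)(W) — all W, so L
(1,7): →(0,7)(W), (1,5)(W), (1,4)(W) — all W, so L
(1,8): →(0,8)(W), (1,6)(W), (1,5)(W) — all W, so L
(2,0): →(1,0)(W) only, which is W, so L
(2,1): →(1,1)(W) only, which is W, so L
(2,5): →(1,5)(W), (2,3)(W), (2,2)(W) — all W, so L
(2,6): →(1,6)(W), (2,4)(W), (2,3)(W) — all W, so L
(3,2): →(2,2)(W), (3,0)(W) — all W, so L
(3,3): →(2,3)(W), (3,1)(W), (3,0)(W) — all W, so L
(3,7): →(2,7)(W), (3,5)(W), (3,4)(W) — all W, so L
(3,8): →(2,8)(W), (3,6)(W), (3,5)(W) — all W, so L
(4,0): →(3,0)(W) only, which is W, so L
(4,1): →(3,1)(W) only, which is W, so L
(4,5): →(3,5)(W), (4,3)(W), (4,2)(W) — all W, so L
(4,6): →(3,6)(W), (4,4)(W), (4,3)(W) — all W, so L
(5,2): →(4,2)(W), (5,0)(W) — all W, so L
(5,3): →(4,3)(W), (5,1)(W), (5,0)(W) — all W, so L
(5,7): →(4,7)(W), (5,5)(W), (5,4)(W) — all W, so L
(5,8): →(4,8)(W), (5,6)(W), (5,5)(W) — all W, so L
(6,0): →(5,0)(W) only, which is W, so L
(6,1): →(5,1)(W) only, which is W, so L
(6,5): →(5,5)(W), (6,3)(W), (6,2)(W) — all W, so L
(6,6): →(5,6)(W), (6,4)(W), (6,3)(W) — all W, so L
Every other cell has at least one move into one of the L cells above, so it is W.
From (6,8), the L positions reachable in one move are: (5,8), (6,6), (6,5). Any move reaching one of these is winning.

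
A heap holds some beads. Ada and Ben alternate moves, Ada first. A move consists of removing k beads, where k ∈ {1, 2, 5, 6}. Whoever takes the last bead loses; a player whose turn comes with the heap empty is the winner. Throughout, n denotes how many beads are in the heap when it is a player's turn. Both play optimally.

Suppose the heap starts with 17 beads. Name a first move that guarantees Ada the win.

Remove 2, leaving 15.

Label each position W (a win for the player to move) or L (a loss). A position with no legal move is W; any other position is W exactly when some move reaches an L, and L when every move reaches a W.
n=0: no move; the opponent has just taken the last bead and therefore loses → W
n=1: only reaches 0(W), which is W → L
n=2: reaches L-position 1 → W
n=3: reaches L-position 1 → W
n=4: only reaches 3(W), 2(W), all W → L
n=5: reaches L-position 4 → W
n=6: reaches L-position 4 → W
n=7: reaches L-position 1 → W
n=8: only reaches 7(W), 6(W), 3(W), 2(W), all W → L
n=9: reaches L-position 8 → W
n=10: reaches L-position 8 → W
n=11: only reaches 10(W), 9(W), 6(W), 5(W), all W → L
n=12: reaches L-position 11 → W
n=13: reaches L-position 11 → W
n=14: reaches L-position 8 → W
n=15: only reaches 14(W), 13(W), 10(W), 9(W), all W → L
n=16: reaches L-position 15 → W
n=17: reaches L-position 15 → W
From 17, the L positions reachable in one move are: 15, 11. Any move reaching one of these is winning.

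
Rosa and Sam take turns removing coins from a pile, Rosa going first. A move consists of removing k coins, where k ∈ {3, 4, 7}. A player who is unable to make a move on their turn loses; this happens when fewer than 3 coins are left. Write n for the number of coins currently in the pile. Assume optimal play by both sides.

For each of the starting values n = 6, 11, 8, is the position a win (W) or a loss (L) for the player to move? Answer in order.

Work bottom-up. With no move the player to move loses. Otherwise the position is W if at least one move leads to an L position for the opponent, and L if every move leads to a W.
n=0: no move → L
n=1: no move → L
n=2: no move → L
n=3: reaches L-position 0 → W
n=4: reaches L-position 1 → W
n=5: reaches L-position 2 → W
n=6: reaches L-position 2 → W
n=7: reaches L-position 0 → W
n=8: reaches L-position 1 → W
n=9: reaches L-position 2 → W
n=10: only reaches 7(W), 6(W), 3(W), all W → L
n=11: only reaches 8(W), 7(W), 4(W), all W → L

6: W, 11: L, 8: W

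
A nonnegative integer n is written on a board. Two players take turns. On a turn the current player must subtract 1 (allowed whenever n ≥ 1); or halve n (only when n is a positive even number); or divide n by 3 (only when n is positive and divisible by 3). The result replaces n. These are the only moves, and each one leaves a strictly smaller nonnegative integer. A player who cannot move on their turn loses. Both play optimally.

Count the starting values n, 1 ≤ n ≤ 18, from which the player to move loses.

Positions with no move are L. A position that does have a move is losing for the player to move precisely when every available move leads to a winning position for the opponent. Fill in the labels:
n=0: no move → L
n=1: reaches L-position 0 → W
n=2: only reaches 1(W), which is W → L
n=3: reaches L-position 2 → W
n=4: reaches L-position 2 → W
n=5: only reaches 4(W), which is W → L
n=6: reaches L-position 2 → W
n=7: only reaches 6(W), which is W → L
n=8: reaches L-position 7 → W
n=9: only reaches 3(W), 8(W), all W → L
n=10: reaches L-position 5 → W
n=11: only reaches 10(W), which is W → L
n=12: reaches L-position 11 → W
n=13: only reaches 12(W), which is W → L
n=14: reaches L-position 7 → W
n=15: reaches L-position 5 → W
n=16: only reaches 8(W), 15(W), all W → L
n=17: reaches L-position 16 → W
n=18: reaches L-position 9 → W
L entries with 1 ≤ n ≤ 18 (n=0 is outside the asked range and is not counted): n = 2, 5, 7, 9, 11, 13, 16; that makes 7.

7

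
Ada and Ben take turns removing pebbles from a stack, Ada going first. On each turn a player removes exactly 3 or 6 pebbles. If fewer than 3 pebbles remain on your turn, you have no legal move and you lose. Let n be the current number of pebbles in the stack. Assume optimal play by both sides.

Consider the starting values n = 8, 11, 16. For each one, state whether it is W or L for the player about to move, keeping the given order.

8: W, 11: L, 16: W

Work bottom-up. With no move the player to move loses. Otherwise the position is W if at least one move leads to an L position for the opponent, and L if every move leads to a W.
n=0: no move → L
n=1: no move → L
n=2: no move → L
n=3: can move to 0, which is L ⇒ W
n=4: can move to 1, which is L ⇒ W
n=5: can move to 2, which is L ⇒ W
n=6: can move to 0, which is L ⇒ W
n=7: can move to 1, which is L ⇒ W
n=8: can move to 2, which is L ⇒ W
n=9: moves to 6(W), 3(W); every one is W ⇒ L
n=10: moves to 7(W), 4(W); every one is W ⇒ L
n=11: moves to 8(W), 5(W); every one is W ⇒ L
n=12: can move to 9, which is L ⇒ W
n=13: can move to 10, which is L ⇒ W
n=14: can move to 11, which is L ⇒ W
n=15: can move to 9, which is L ⇒ W
n=16: can move to 10, which is L ⇒ W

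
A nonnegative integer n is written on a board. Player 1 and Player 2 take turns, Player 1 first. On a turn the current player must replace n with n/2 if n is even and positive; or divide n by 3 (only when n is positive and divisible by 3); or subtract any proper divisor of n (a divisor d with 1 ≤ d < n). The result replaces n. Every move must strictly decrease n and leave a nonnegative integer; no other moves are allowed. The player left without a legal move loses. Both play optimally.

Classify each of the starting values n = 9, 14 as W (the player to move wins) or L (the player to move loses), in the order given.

Build the W/L table. Terminal = L. A non-terminal position is W if it has a move to some L; otherwise it is L.
n=0: no move → L
n=1: no move → L
n=2: W (go to 1, an L position)
n=3: W (go to 1, an L position)
n=4: L (options 2(W), 3(W) are all W)
n=5: W (go to 4, an L position)
n=6: W (go to 4, an L position)
n=7: L (sole option 6(W) is W)
n=8: W (go to 4, an L position)
n=9: L (options 3(W), 6(W), 8(W) are all W)
n=10: W (go to 9, an L position)
n=11: L (sole option 10(W) is W)
n=12: W (go to 4, an L position)
n=13: L (sole option 12(W) is W)
n=14: W (go to 7, an L position)

9: L, 14: W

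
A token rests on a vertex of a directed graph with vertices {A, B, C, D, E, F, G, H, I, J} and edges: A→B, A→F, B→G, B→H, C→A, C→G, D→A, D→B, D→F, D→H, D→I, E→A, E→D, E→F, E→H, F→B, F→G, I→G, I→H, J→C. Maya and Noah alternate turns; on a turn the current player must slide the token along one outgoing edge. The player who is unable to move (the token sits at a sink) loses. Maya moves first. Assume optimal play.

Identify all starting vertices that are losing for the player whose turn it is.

A, G, H, J

Use the standard recursion: the mover loses at a terminal position; elsewhere, the mover wins exactly when some move hands the opponent an L position.
Every edge goes from a vertex to one that appears earlier in the order G, H, B, F, A, I, D, C, J, E, so processing vertices in that order labels each vertex after all of its successors.
G: no outgoing edge → L
H: no outgoing edge → L
B: →H(L), so W
F: →G(L), so W
A: →F(W), B(W) — all W, so L
I: →H(L), so W
D: →A(L), so W
C: →A(L), so W
J: →C(W) only, which is W, so L
E: →A(L), so W
The losing starting vertices are exactly the entries labelled L in this table (4 of them).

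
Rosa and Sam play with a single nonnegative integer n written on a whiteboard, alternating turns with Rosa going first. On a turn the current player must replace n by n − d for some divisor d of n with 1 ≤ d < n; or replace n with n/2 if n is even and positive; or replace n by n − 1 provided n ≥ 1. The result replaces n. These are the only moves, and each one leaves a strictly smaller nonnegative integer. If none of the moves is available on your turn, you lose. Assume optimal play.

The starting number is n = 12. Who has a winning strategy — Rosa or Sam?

Build the W/L table. Terminal = L. A non-terminal position is W if it has a move to some L; otherwise it is L.
n=0: no move → L
n=1: reaches L-position 0 → W
n=2: only reaches 1(W), which is W → L
n=3: reaches L-position 2 → W
n=4: reaches L-position 2 → W
n=5: only reaches 4(W), which is W → L
n=6: reaches L-position 5 → W
n=7: only reaches 6(W), which is W → L
n=8: reaches L-position 7 → W
n=9: only reaches 6(W), 8(W), all W → L
n=10: reaches L-position 5 → W
n=11: only reaches 10(W), which is W → L
n=12: reaches L-position 9 → W
From 12 Rosa can move to 9, reaching an L position.

Rosa wins.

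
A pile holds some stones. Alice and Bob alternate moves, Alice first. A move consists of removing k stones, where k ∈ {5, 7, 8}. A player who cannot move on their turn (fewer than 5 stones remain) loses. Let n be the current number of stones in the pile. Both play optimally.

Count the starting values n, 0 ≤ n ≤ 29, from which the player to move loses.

Positions with no move are L. A position that does have a move is losing for the player to move precisely when every available move leads to a winning position for the opponent. Fill in the labels:
n=0: no move → L
n=1: no move → L
n=2: no move → L
n=3: no move → L
n=4: no move → L
n=5: W (go to 0, an L position)
n=6: W (go to 1, an L position)
n=7: W (go to 2, an L position)
n=8: W (go to 3, an L position)
n=9: W (go to 4, an L position)
n=10: W (go to 3, an L position)
n=11: W (go to 4, an L position)
n=12: W (go to 4, an L position)
n=13: L (options 8(W), 6(W), 5(W) are all W)
n=14: L (options 9(W), 7(W), 6(W) are all W)
n=15: L (options 10(W), 8(W), 7(W) are all W)
n=16: L (options 11(W), 9(W), 8(W) are all W)
n=17: L (options 12(W), 10(W), 9(W) are all W)
n=18: W (go to 13, an L position)
n=19: W (go to 14, an L position)
n=20: W (go to 15, an L position)
n=21: W (go to 16, an L position)
n=22: W (go to 17, an L position)
n=23: W (go to 16, an L position)
n=24: W (go to 17, an L position)
n=25: W (go to 17, an L position)
n=26: L (options 21(W), 19(W), 18(W) are all W)
n=27: L (options 22(W), 20(W), 19(W) are all W)
n=28: L (options 23(W), 21(W), 20(W) are all W)
n=29: L (options 24(W), 22(W), 21(W) are all W)
L entries with 0 ≤ n ≤ 29: n = 0, 1, 2, 3, 4, 13, 14, 15, 16, 17, 26, 27, 28, 29; that makes 14.

14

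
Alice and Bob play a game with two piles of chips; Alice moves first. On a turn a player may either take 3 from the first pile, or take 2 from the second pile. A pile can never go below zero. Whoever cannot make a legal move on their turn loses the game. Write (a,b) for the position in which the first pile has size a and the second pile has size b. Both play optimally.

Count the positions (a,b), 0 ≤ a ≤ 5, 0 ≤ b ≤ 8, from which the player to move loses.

27

Compute win/loss labels from the base case upward. A position with no move is L. Any other position is W if it can reach an L in one move, else L.
Every move lowers a or b (never raises either), so fill the grid row by row in increasing a, and left to right within a row: each cell's successors are then already labelled.
      b=0  b=1  b=2  b=3  b=4  b=5  b=6  b=7  b=8
a=0:    L    L    W    W    L    L    W    W    L
a=1:    L    L    W    W    L    L    W    W    L
a=2:    L    L    W    W    L    L    W    W    L
a=3:    W    W    L    L    W    W    L    L    W
a=4:    W    W    L    L    W    W    L    L    W
a=5:    W    W    L    L    W    W    L    L    W
Cells with no legal move (terminal, hence L): (0,0), (0,1), (1,0), (1,1), (2,0), (2,1).
The remaining L cells, each justified by listing all of its moves:
(0,4): L (sole option (0,2)(W) is W)
(0,5): L (sole option (0,3)(W) is W)
(0,8): L (sole option (0,6)(W) is W)
(1,4): L (sole option (1,2)(W) is W)
(1,5): L (sole option (1,3)(W) is W)
(1,8): L (sole option (1,6)(W) is W)
(2,4): L (sole option (2,2)(W) is W)
(2,5): L (sole option (2,3)(W) is W)
(2,8): L (sole option (2,6)(W) is W)
(3,2): L (options (0,2)(W), (3,0)(W) are all W)
(3,3): L (options (0,3)(W), (3,1)(W) are all W)
(3,6): L (options (0,6)(W), (3,4)(W) are all W)
(3,7): L (options (0,7)(W), (3,5)(W) are all W)
(4,2): L (options (1,2)(W), (4,0)(W) are all W)
(4,3): L (options (1,3)(W), (4,1)(W) are all W)
(4,6): L (options (1,6)(W), (4,4)(W) are all W)
(4,7): L (options (1,7)(W), (4,5)(W) are all W)
(5,2): L (options (2,2)(W), (5,0)(W) are all W)
(5,3): L (options (2,3)(W), (5,1)(W) are all W)
(5,6): L (options (2,6)(W), (5,4)(W) are all W)
(5,7): L (options (2,7)(W), (5,5)(W) are all W)
Every other cell has at least one move into one of the L cells above, so it is W.
L cells per row: a=0: 5, a=1: 5, a=2: 5, a=3: 4, a=4: 4, a=5: 4; total 27.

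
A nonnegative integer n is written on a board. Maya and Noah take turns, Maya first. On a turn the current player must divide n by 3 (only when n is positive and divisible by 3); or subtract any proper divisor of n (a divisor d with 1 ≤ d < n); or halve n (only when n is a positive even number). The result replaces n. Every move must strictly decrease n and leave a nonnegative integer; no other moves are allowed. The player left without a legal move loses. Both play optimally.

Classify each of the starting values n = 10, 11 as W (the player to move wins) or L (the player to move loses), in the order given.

10: W, 11: L

Use the standard recursion: the mover loses at a terminal position; elsewhere, the mover wins exactly when some move hands the opponent an L position.
n=0: no move → L
n=1: no move → L
n=2: →1(L), so W
n=3: →1(L), so W
n=4: →2(W), 3(W) — all W, so L
n=5: →4(L), so W
n=6: →4(L), so W
n=7: →6(W) only, which is W, so L
n=8: →4(L), so W
n=9: →3(W), 6(W), 8(W) — all W, so L
n=10: →9(L), so W
n=11: →10(W) only, which is W, so L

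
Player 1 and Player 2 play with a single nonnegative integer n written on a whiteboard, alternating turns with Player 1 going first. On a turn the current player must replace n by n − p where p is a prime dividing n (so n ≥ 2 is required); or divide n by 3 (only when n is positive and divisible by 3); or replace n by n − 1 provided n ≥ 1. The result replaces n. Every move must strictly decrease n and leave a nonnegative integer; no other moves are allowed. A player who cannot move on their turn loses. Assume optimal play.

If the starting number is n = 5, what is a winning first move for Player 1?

Move to 0.

Build the W/L table. Terminal = L. A non-terminal position is W if it has a move to some L; otherwise it is L.
n=0: no move → L
n=1: W (go to 0, an L position)
n=2: W (go to 0, an L position)
n=3: W (go to 0, an L position)
n=4: L (options 2(W), 3(W) are all W)
n=5: W (go to 0, an L position)
From 5, the L positions reachable in one move are: 0, 4. Any move reaching one of these is winning.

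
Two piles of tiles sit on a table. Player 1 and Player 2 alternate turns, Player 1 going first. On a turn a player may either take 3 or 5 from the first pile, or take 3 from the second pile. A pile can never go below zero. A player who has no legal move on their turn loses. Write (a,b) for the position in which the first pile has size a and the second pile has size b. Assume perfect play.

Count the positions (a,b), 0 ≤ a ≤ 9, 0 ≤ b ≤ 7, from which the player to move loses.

Compute win/loss labels from the base case upward. A position with no move is L. Any other position is W if it can reach an L in one move, else L.
Every move lowers a or b (never raises either), so fill the grid row by row in increasing a, and left to right within a row: each cell's successors are then already labelled.
      b=0  b=1  b=2  b=3  b=4  b=5  b=6  b=7
a=0:    L    L    L    W    W    W    L    L
a=1:    L    L    L    W    W    W    L    L
a=2:    L    L    L    W    W    W    L    L
a=3:    W    W    W    L    L    L    W    W
a=4:    W    W    W    L    L    L    W    W
a=5:    W    W    W    L    L    L    W    W
a=6:    W    W    W    W    W    W    W    W
a=7:    W    W    W    W    W    W    W    W
a=8:    L    L    L    W    W    W    L    L
a=9:    L    L    L    W    W    W    L    L
Cells with no legal move (terminal, hence L): (0,0), (0,1), (0,2), (1,0), (1,1), (1,2), (2,0), (2,1), (2,2).
The remaining L cells, each justified by listing all of its moves:
(0,6): L (sole option (0,3)(W) is W)
(0,7): L (sole option (0,4)(W) is W)
(1,6): L (sole option (1,3)(W) is W)
(1,7): L (sole option (1,4)(W) is W)
(2,6): L (sole option (2,3)(W) is W)
(2,7): L (sole option (2,4)(W) is W)
(3,3): L (options (0,3)(W), (3,0)(W) are all W)
(3,4): L (options (0,4)(W), (3,1)(W) are all W)
(3,5): L (options (0,5)(W), (3,2)(W) are all W)
(4,3): L (options (1,3)(W), (4,0)(W) are all W)
(4,4): L (options (1,4)(W), (4,1)(W) are all W)
(4,5): L (options (1,5)(W), (4,2)(W) are all W)
(5,3): L (options (2,3)(W), (0,3)(W), (5,0)(W) are all W)
(5,4): L (options (2,4)(W), (0,4)(W), (5,1)(W) are all W)
(5,5): L (options (2,5)(W), (0,5)(W), (5,2)(W) are all W)
(8,0): L (options (5,0)(W), (3,0)(W) are all W)
(8,1): L (options (5,1)(W), (3,1)(W) are all W)
(8,2): L (options (5,2)(W), (3,2)(W) are all W)
(8,6): L (options (5,6)(W), (3,6)(W), (8,3)(W) are all W)
(8,7): L (options (5,7)(W), (3,7)(W), (8,4)(W) are all W)
(9,0): L (options (6,0)(W), (4,0)(W) are all W)
(9,1): L (options (6,1)(W), (4,1)(W) are all W)
(9,2): L (options (6,2)(W), (4,2)(W) are all W)
(9,6): L (options (6,6)(W), (4,6)(W), (9,3)(W) are all W)
(9,7): L (options (6,7)(W), (4,7)(W), (9,4)(W) are all W)
Every other cell has at least one move into one of the L cells above, so it is W.
L cells per row: a=0: 5, a=1: 5, a=2: 5, a=3: 3, a=4: 3, a=5: 3, a=6: 0, a=7: 0, a=8: 5, a=9: 5; total 34.

34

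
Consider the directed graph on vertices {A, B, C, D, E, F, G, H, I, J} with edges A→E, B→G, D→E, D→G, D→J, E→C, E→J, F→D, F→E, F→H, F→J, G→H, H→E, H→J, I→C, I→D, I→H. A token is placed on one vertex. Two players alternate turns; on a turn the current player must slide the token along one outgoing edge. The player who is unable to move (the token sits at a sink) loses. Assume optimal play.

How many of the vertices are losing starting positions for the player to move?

4

Build the W/L table. Terminal = L. A non-terminal position is W if it has a move to some L; otherwise it is L.
Every edge goes from a vertex to one that appears earlier in the order J, C, E, H, G, D, A, I, F, B, so processing vertices in that order labels each vertex after all of its successors.
J: no outgoing edge → L
C: no outgoing edge → L
E: →C(L), so W
H: →J(L), so W
G: →H(W) only, which is W, so L
D: →G(L), so W
A: →E(W) only, which is W, so L
I: →C(L), so W
F: →J(L), so W
B: →G(L), so W
The L vertices are A, C, G, J; that is 4 in all.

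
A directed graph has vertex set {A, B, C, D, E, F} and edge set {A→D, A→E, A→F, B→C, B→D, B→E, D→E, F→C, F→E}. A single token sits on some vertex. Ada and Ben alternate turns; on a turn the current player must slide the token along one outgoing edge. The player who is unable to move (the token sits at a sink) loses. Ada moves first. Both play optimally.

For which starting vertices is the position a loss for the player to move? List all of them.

Compute win/loss labels from the base case upward. A position with no move is L. Any other position is W if it can reach an L in one move, else L.
Every edge goes from a vertex to one that appears earlier in the order E, C, D, F, A, B, so processing vertices in that order labels each vertex after all of its successors.
E: no outgoing edge → L
C: no outgoing edge → L
D: can move to E, which is L ⇒ W
F: can move to C, which is L ⇒ W
A: can move to E, which is L ⇒ W
B: can move to C, which is L ⇒ W
The losing starting vertices are exactly the entries labelled L in this table (2 of them).

C, E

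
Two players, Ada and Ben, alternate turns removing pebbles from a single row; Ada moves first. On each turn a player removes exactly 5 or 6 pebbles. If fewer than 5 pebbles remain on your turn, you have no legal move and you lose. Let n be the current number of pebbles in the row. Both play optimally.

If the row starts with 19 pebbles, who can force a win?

Classify positions by backward induction: terminal positions (no move available) are L. From any other position, the mover wins iff some move reaches an L.
n=0: no move → L
n=1: no move → L
n=2: no move → L
n=3: no move → L
n=4: no move → L
n=5: reaches L-position 0 → W
n=6: reaches L-position 1 → W
n=7: reaches L-position 2 → W
n=8: reaches L-position 3 → W
n=9: reaches L-position 4 → W
n=10: reaches L-position 4 → W
n=11: only reaches 6(W), 5(W), all W → L
n=12: only reaches 7(W), 6(W), all W → L
n=13: only reaches 8(W), 7(W), all W → L
n=14: only reaches 9(W), 8(W), all W → L
n=15: only reaches 10(W), 9(W), all W → L
n=16: reaches L-position 11 → W
n=17: reaches L-position 12 → W
n=18: reaches L-position 13 → W
n=19: reaches L-position 14 → W
From 19 Ada can remove 5, leaving 14, reaching an L position.

Ada wins.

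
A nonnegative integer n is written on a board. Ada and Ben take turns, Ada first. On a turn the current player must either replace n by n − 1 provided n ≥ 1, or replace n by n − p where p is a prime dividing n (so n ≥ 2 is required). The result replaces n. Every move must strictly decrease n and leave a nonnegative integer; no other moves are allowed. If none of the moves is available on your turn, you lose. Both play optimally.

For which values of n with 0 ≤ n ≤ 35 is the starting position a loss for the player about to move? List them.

0, 4, 8, 12, 16, 20, 24, 28, 32

Label each position W (a win for the player to move) or L (a loss). A position with no legal move is L; any other position is W exactly when some move reaches an L, and L when every move reaches a W.
n=0: no move → L
n=1: →0(L), so W
n=2: →0(L), so W
n=3: →0(L), so W
n=4: →2(W), 3(W) — all W, so L
n=5: →0(L), so W
n=6: →4(L), so W
n=7: →0(L), so W
n=8: →6(W), 7(W) — all W, so L
n=9: →8(L), so W
n=10: →8(L), so W
n=11: →0(L), so W
n=12: →9(W), 10(W), 11(W) — all W, so L
n=13: →0(L), so W
n=14: →12(L), so W
n=15: →12(L), so W
n=16: →14(W), 15(W) — all W, so L
n=17: →0(L), so W
n=18: →16(L), so W
n=19: →0(L), so W
n=20: →15(W), 18(W), 19(W) — all W, so L
n=21: →20(L), so W
n=22: →20(L), so W
n=23: →0(L), so W
n=24: →21(W), 22(W), 23(W) — all W, so L
n=25: →20(L), so W
n=26: →24(L), so W
n=27: →24(L), so W
n=28: →21(W), 26(W), 27(W) — all W, so L
n=29: →0(L), so W
n=30: →28(L), so W
n=31: →0(L), so W
n=32: →30(W), 31(W) — all W, so L
n=33: →32(L), so W
n=34: →32(L), so W
n=35: →28(L), so W
The losing starting values of n are exactly the entries labelled L in this table (9 of them).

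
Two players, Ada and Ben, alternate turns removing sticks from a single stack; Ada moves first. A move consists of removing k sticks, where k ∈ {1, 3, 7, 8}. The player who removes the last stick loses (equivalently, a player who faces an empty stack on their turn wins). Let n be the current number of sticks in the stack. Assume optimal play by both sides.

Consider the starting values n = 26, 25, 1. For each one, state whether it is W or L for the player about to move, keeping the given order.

26: W, 25: W, 1: L

Classify positions by backward induction: terminal positions (no move available) are W. From any other position, the mover wins iff some move reaches an L.
n=0: no move; the opponent has just taken the last stick and therefore loses → W
n=1: L (sole option 0(W) is W)
n=2: W (go to 1, an L position)
n=3: L (options 2(W), 0(W) are all W)
n=4: W (go to 3, an L position)
n=5: L (options 4(W), 2(W) are all W)
n=6: W (go to 5, an L position)
n=7: L (options 6(W), 4(W), 0(W) are all W)
n=8: W (go to 7, an L position)
n=9: W (go to 1, an L position)
n=10: W (go to 7, an L position)
n=11: W (go to 3, an L position)
n=12: W (go to 5, an L position)
n=13: W (go to 5, an L position)
n=14: W (go to 7, an L position)
n=15: W (go to 7, an L position)
n=16: L (options 15(W), 13(W), 9(W), 8(W) are all W)
n=17: W (go to 16, an L position)
n=18: L (options 17(W), 15(W), 11(W), 10(W) are all W)
n=19: W (go to 18, an L position)
n=20: L (options 19(W), 17(W), 13(W), 12(W) are all W)
n=21: W (go to 20, an L position)
n=22: L (options 21(W), 19(W), 15(W), 14(W) are all W)
n=23: W (go to 22, an L position)
n=24: W (go to 16, an L position)
n=25: W (go to 22, an L position)
n=26: W (go to 18, an L position)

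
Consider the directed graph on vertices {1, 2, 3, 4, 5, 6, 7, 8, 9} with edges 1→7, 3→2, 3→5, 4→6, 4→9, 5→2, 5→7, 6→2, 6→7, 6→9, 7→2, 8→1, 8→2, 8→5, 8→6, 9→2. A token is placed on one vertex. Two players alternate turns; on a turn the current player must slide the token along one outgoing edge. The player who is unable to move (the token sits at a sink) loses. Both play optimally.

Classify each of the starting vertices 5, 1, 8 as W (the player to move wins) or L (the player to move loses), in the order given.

Use the standard recursion: the mover loses at a terminal position; elsewhere, the mover wins exactly when some move hands the opponent an L position.
Every edge goes from a vertex to one that appears earlier in the order 2, 9, 7, 6, 5, 1, 4, 8, 3, so processing vertices in that order labels each vertex after all of its successors.
2: no outgoing edge → L
9: reaches L-position 2 → W
7: reaches L-position 2 → W
6: reaches L-position 2 → W
5: reaches L-position 2 → W
1: only reaches 7(W), which is W → L
4: only reaches 6(W), 9(W), all W → L
8: reaches L-position 1 → W
3: reaches L-position 2 → W

5: W, 1: L, 8: W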